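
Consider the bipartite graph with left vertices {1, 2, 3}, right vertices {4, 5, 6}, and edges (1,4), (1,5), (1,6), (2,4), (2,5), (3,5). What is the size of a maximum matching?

Step 1: List the neighbors of each left vertex:
  1: 4, 5, 6
  2: 4, 5
  3: 5

Step 2: Greedily match left vertices, then look for augmenting paths:
  Match 1 -- 6
  Match 2 -- 4
  Match 3 -- 5
  No augmenting path remains.

Step 3: Verify this is maximum:
  Matching size 3 = min(|L|, |R|) = min(3, 3), which is an upper bound, so this matching is maximum.

Maximum matching: {(1,6), (2,4), (3,5)}
Size: 3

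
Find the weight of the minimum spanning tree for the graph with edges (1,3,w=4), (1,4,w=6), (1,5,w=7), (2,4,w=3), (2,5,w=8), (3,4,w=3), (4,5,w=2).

Apply Kruskal's algorithm (sort edges by weight, add if no cycle):

Sorted edges by weight:
  (4,5) w=2
  (2,4) w=3
  (3,4) w=3
  (1,3) w=4
  (1,4) w=6
  (1,5) w=7
  (2,5) w=8

Add edge (4,5) w=2 -- no cycle. Running total: 2
Add edge (2,4) w=3 -- no cycle. Running total: 5
Add edge (3,4) w=3 -- no cycle. Running total: 8
Add edge (1,3) w=4 -- no cycle. Running total: 12

MST edges: (4,5,w=2), (2,4,w=3), (3,4,w=3), (1,3,w=4)
Total MST weight: 2 + 3 + 3 + 4 = 12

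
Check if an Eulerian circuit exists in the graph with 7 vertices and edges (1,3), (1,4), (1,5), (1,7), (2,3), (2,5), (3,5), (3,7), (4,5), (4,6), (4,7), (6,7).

Step 1: Find the degree of each vertex:
  deg(1) = 4
  deg(2) = 2
  deg(3) = 4
  deg(4) = 4
  deg(5) = 4
  deg(6) = 2
  deg(7) = 4

Step 2: Count vertices with odd degree:
  All vertices have even degree (0 odd-degree vertices)

Step 3: Apply Euler's theorem:
  - Eulerian circuit exists iff graph is connected and all vertices have even degree
  - Eulerian path exists iff graph is connected and has 0 or 2 odd-degree vertices

Graph is connected with 0 odd-degree vertices.
Both Eulerian circuit and Eulerian path exist.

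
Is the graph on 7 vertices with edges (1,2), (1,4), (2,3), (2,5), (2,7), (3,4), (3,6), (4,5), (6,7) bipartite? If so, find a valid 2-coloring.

Step 1: Attempt 2-coloring using BFS:
  Start at vertex 1, assign color 0
  Color vertex 2 with color 1 (neighbor of 1)
  Color vertex 4 with color 1 (neighbor of 1)
  Color vertex 3 with color 0 (neighbor of 2)
  Color vertex 5 with color 0 (neighbor of 2)
  Color vertex 7 with color 0 (neighbor of 2)
  Color vertex 6 with color 1 (neighbor of 3)

Step 2: 2-coloring succeeded. No conflicts found.
  Set A (color 0): {1, 3, 5, 7}
  Set B (color 1): {2, 4, 6}

The graph is bipartite with partition {1, 3, 5, 7}, {2, 4, 6}.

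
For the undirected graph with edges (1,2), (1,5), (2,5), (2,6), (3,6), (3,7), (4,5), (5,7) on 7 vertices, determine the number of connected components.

Step 1: Build adjacency list from edges:
  1: 2, 5
  2: 1, 5, 6
  3: 6, 7
  4: 5
  5: 1, 2, 4, 7
  6: 2, 3
  7: 3, 5

Step 2: Run BFS/DFS from vertex 1:
  Visited: {1, 2, 5, 6, 4, 7, 3}
  Reached 7 of 7 vertices

Step 3: All 7 vertices reached from vertex 1, so the graph is connected.
Number of connected components: 1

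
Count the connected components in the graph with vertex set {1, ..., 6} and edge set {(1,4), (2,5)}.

Step 1: Build adjacency list from edges:
  1: 4
  2: 5
  3: (none)
  4: 1
  5: 2
  6: (none)

Step 2: Run BFS/DFS from vertex 1:
  Visited: {1, 4}
  Reached 2 of 6 vertices

Step 3: Only 2 of 6 vertices reached. Graph is disconnected.
Connected components: {1, 4}, {2, 5}, {3}, {6}
Number of connected components: 4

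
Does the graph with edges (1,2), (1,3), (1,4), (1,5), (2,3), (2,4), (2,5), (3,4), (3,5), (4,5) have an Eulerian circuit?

Step 1: Find the degree of each vertex:
  deg(1) = 4
  deg(2) = 4
  deg(3) = 4
  deg(4) = 4
  deg(5) = 4

Step 2: Count vertices with odd degree:
  All vertices have even degree (0 odd-degree vertices)

Step 3: Apply Euler's theorem:
  - Eulerian circuit exists iff graph is connected and all vertices have even degree
  - Eulerian path exists iff graph is connected and has 0 or 2 odd-degree vertices

Graph is connected with 0 odd-degree vertices.
Both Eulerian circuit and Eulerian path exist.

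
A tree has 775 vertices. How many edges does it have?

A tree on n vertices always has exactly n - 1 edges.
For n = 775: edges = 775 - 1 = 774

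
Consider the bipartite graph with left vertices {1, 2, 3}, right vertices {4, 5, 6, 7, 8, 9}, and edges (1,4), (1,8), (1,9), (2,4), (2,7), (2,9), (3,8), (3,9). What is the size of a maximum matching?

Step 1: List the neighbors of each left vertex:
  1: 4, 8, 9
  2: 4, 7, 9
  3: 8, 9

Step 2: Greedily match left vertices, then look for augmenting paths:
  Match 1 -- 4
  Match 2 -- 7
  Match 3 -- 8
  No augmenting path remains.

Step 3: Verify this is maximum:
  Matching size 3 = min(|L|, |R|) = min(3, 6), which is an upper bound, so this matching is maximum.

Maximum matching: {(1,4), (2,7), (3,8)}
Size: 3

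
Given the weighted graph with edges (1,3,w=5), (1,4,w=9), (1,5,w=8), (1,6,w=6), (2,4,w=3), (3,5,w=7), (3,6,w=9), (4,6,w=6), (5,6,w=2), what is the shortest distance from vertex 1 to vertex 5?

Step 1: Build adjacency list with weights:
  1: 3(w=5), 4(w=9), 5(w=8), 6(w=6)
  2: 4(w=3)
  3: 1(w=5), 5(w=7), 6(w=9)
  4: 1(w=9), 2(w=3), 6(w=6)
  5: 1(w=8), 3(w=7), 6(w=2)
  6: 1(w=6), 3(w=9), 4(w=6), 5(w=2)

Step 2: Apply Dijkstra's algorithm from vertex 1:
  Visit vertex 1 (distance=0)
    Update dist[3] = 5
    Update dist[4] = 9
    Update dist[5] = 8
    Update dist[6] = 6
  Visit vertex 3 (distance=5)
  Visit vertex 6 (distance=6)
  Visit vertex 5 (distance=8)

Step 3: Shortest path: 1 -> 5
Total weight: 8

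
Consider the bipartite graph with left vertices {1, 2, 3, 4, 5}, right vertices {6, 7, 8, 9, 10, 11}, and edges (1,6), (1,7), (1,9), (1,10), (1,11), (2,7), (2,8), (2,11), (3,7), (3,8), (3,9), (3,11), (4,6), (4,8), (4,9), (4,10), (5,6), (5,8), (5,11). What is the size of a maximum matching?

Step 1: List the neighbors of each left vertex:
  1: 6, 7, 9, 10, 11
  2: 7, 8, 11
  3: 7, 8, 9, 11
  4: 6, 8, 9, 10
  5: 6, 8, 11

Step 2: Greedily match left vertices, then look for augmenting paths:
  Match 1 -- 6
  Match 2 -- 7
  Match 3 -- 8
  Match 4 -- 9
  Match 5 -- 11
  No augmenting path remains.

Step 3: Verify this is maximum:
  Matching size 5 = min(|L|, |R|) = min(5, 6), which is an upper bound, so this matching is maximum.

Maximum matching: {(1,6), (2,7), (3,8), (4,9), (5,11)}
Size: 5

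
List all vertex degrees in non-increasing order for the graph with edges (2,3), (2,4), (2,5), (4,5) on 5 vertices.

Step 1: Count edges incident to each vertex:
  deg(1) = 0 (neighbors: none)
  deg(2) = 3 (neighbors: 3, 4, 5)
  deg(3) = 1 (neighbors: 2)
  deg(4) = 2 (neighbors: 2, 5)
  deg(5) = 2 (neighbors: 2, 4)

Step 2: Sort degrees in non-increasing order:
  Degrees: [0, 3, 1, 2, 2] -> sorted: [3, 2, 2, 1, 0]

Degree sequence: [3, 2, 2, 1, 0]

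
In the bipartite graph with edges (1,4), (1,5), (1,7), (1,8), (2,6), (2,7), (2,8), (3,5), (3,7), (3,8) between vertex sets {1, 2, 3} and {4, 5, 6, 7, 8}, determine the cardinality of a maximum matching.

Step 1: List the neighbors of each left vertex:
  1: 4, 5, 7, 8
  2: 6, 7, 8
  3: 5, 7, 8

Step 2: Greedily match left vertices, then look for augmenting paths:
  Match 1 -- 4
  Match 2 -- 6
  Match 3 -- 5
  No augmenting path remains.

Step 3: Verify this is maximum:
  Matching size 3 = min(|L|, |R|) = min(3, 5), which is an upper bound, so this matching is maximum.

Maximum matching: {(1,4), (2,6), (3,5)}
Size: 3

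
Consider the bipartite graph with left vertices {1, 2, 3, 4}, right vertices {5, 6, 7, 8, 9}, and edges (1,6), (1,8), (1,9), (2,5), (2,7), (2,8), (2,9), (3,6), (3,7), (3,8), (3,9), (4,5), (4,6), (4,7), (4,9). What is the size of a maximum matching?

Step 1: List the neighbors of each left vertex:
  1: 6, 8, 9
  2: 5, 7, 8, 9
  3: 6, 7, 8, 9
  4: 5, 6, 7, 9

Step 2: Greedily match left vertices, then look for augmenting paths:
  Match 1 -- 6
  Match 2 -- 5
  Match 3 -- 7
  Match 4 -- 9
  No augmenting path remains.

Step 3: Verify this is maximum:
  Matching size 4 = min(|L|, |R|) = min(4, 5), which is an upper bound, so this matching is maximum.

Maximum matching: {(1,6), (2,5), (3,7), (4,9)}
Size: 4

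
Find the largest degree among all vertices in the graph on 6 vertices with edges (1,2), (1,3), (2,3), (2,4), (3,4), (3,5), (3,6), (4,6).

Step 1: Count edges incident to each vertex:
  deg(1) = 2 (neighbors: 2, 3)
  deg(2) = 3 (neighbors: 1, 3, 4)
  deg(3) = 5 (neighbors: 1, 2, 4, 5, 6)
  deg(4) = 3 (neighbors: 2, 3, 6)
  deg(5) = 1 (neighbors: 3)
  deg(6) = 2 (neighbors: 3, 4)

Step 2: Find maximum:
  max(2, 3, 5, 3, 1, 2) = 5 (vertex 3)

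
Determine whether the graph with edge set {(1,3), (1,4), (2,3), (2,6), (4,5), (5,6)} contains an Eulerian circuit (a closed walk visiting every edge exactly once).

Step 1: Find the degree of each vertex:
  deg(1) = 2
  deg(2) = 2
  deg(3) = 2
  deg(4) = 2
  deg(5) = 2
  deg(6) = 2

Step 2: Count vertices with odd degree:
  All vertices have even degree (0 odd-degree vertices)

Step 3: Apply Euler's theorem:
  - Eulerian circuit exists iff graph is connected and all vertices have even degree
  - Eulerian path exists iff graph is connected and has 0 or 2 odd-degree vertices

Graph is connected with 0 odd-degree vertices.
Both Eulerian circuit and Eulerian path exist.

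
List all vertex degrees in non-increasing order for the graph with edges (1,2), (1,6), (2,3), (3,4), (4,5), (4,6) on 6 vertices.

Step 1: Count edges incident to each vertex:
  deg(1) = 2 (neighbors: 2, 6)
  deg(2) = 2 (neighbors: 1, 3)
  deg(3) = 2 (neighbors: 2, 4)
  deg(4) = 3 (neighbors: 3, 5, 6)
  deg(5) = 1 (neighbors: 4)
  deg(6) = 2 (neighbors: 1, 4)

Step 2: Sort degrees in non-increasing order:
  Degrees: [2, 2, 2, 3, 1, 2] -> sorted: [3, 2, 2, 2, 2, 1]

Degree sequence: [3, 2, 2, 2, 2, 1]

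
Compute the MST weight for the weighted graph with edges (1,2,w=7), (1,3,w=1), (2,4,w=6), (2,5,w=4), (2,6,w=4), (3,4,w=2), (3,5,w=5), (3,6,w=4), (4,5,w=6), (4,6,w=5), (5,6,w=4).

Apply Kruskal's algorithm (sort edges by weight, add if no cycle):

Sorted edges by weight:
  (1,3) w=1
  (3,4) w=2
  (2,5) w=4
  (2,6) w=4
  (3,6) w=4
  (5,6) w=4
  (3,5) w=5
  (4,6) w=5
  (2,4) w=6
  (4,5) w=6
  (1,2) w=7

Add edge (1,3) w=1 -- no cycle. Running total: 1
Add edge (3,4) w=2 -- no cycle. Running total: 3
Add edge (2,5) w=4 -- no cycle. Running total: 7
Add edge (2,6) w=4 -- no cycle. Running total: 11
Add edge (3,6) w=4 -- no cycle. Running total: 15

MST edges: (1,3,w=1), (3,4,w=2), (2,5,w=4), (2,6,w=4), (3,6,w=4)
Total MST weight: 1 + 2 + 4 + 4 + 4 = 15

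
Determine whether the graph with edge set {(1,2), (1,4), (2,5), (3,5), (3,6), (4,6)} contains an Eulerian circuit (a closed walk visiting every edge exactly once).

Step 1: Find the degree of each vertex:
  deg(1) = 2
  deg(2) = 2
  deg(3) = 2
  deg(4) = 2
  deg(5) = 2
  deg(6) = 2

Step 2: Count vertices with odd degree:
  All vertices have even degree (0 odd-degree vertices)

Step 3: Apply Euler's theorem:
  - Eulerian circuit exists iff graph is connected and all vertices have even degree
  - Eulerian path exists iff graph is connected and has 0 or 2 odd-degree vertices

Graph is connected with 0 odd-degree vertices.
Both Eulerian circuit and Eulerian path exist.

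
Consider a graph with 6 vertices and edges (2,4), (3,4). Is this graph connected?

Step 1: Build adjacency list from edges:
  1: (none)
  2: 4
  3: 4
  4: 2, 3
  5: (none)
  6: (none)

Step 2: Run BFS/DFS from vertex 1:
  Visited: {1}
  Reached 1 of 6 vertices

Step 3: Only 1 of 6 vertices reached. Graph is disconnected.
Connected components: {1}, {2, 3, 4}, {5}, {6}
Answer: No, the graph is not connected (4 components).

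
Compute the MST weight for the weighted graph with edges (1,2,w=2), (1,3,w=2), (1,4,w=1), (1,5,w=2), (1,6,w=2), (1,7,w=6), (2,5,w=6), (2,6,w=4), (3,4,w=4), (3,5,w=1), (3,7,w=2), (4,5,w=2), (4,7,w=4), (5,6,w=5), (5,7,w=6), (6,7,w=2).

Apply Kruskal's algorithm (sort edges by weight, add if no cycle):

Sorted edges by weight:
  (1,4) w=1
  (3,5) w=1
  (1,2) w=2
  (1,3) w=2
  (1,5) w=2
  (1,6) w=2
  (3,7) w=2
  (4,5) w=2
  (6,7) w=2
  (2,6) w=4
  (3,4) w=4
  (4,7) w=4
  (5,6) w=5
  (1,7) w=6
  (2,5) w=6
  (5,7) w=6

Add edge (1,4) w=1 -- no cycle. Running total: 1
Add edge (3,5) w=1 -- no cycle. Running total: 2
Add edge (1,2) w=2 -- no cycle. Running total: 4
Add edge (1,3) w=2 -- no cycle. Running total: 6
Skip edge (1,5) w=2 -- would create cycle
Add edge (1,6) w=2 -- no cycle. Running total: 8
Add edge (3,7) w=2 -- no cycle. Running total: 10

MST edges: (1,4,w=1), (3,5,w=1), (1,2,w=2), (1,3,w=2), (1,6,w=2), (3,7,w=2)
Total MST weight: 1 + 1 + 2 + 2 + 2 + 2 = 10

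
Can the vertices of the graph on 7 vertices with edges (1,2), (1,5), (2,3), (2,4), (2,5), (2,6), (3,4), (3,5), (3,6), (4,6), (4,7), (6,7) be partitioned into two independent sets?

Step 1: Attempt 2-coloring using BFS:
  Start at vertex 1, assign color 0
  Color vertex 2 with color 1 (neighbor of 1)
  Color vertex 5 with color 1 (neighbor of 1)
  Color vertex 3 with color 0 (neighbor of 2)
  Color vertex 4 with color 0 (neighbor of 2)

Step 2: Conflict found! Vertices 2 and 5 are adjacent but have the same color.
This means the graph contains an odd cycle.

The graph is NOT bipartite.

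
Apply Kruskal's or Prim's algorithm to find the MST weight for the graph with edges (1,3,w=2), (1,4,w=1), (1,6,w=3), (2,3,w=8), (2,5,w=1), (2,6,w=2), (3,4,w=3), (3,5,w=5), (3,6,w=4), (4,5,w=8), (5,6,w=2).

Apply Kruskal's algorithm (sort edges by weight, add if no cycle):

Sorted edges by weight:
  (1,4) w=1
  (2,5) w=1
  (1,3) w=2
  (2,6) w=2
  (5,6) w=2
  (1,6) w=3
  (3,4) w=3
  (3,6) w=4
  (3,5) w=5
  (2,3) w=8
  (4,5) w=8

Add edge (1,4) w=1 -- no cycle. Running total: 1
Add edge (2,5) w=1 -- no cycle. Running total: 2
Add edge (1,3) w=2 -- no cycle. Running total: 4
Add edge (2,6) w=2 -- no cycle. Running total: 6
Skip edge (5,6) w=2 -- would create cycle
Add edge (1,6) w=3 -- no cycle. Running total: 9

MST edges: (1,4,w=1), (2,5,w=1), (1,3,w=2), (2,6,w=2), (1,6,w=3)
Total MST weight: 1 + 1 + 2 + 2 + 3 = 9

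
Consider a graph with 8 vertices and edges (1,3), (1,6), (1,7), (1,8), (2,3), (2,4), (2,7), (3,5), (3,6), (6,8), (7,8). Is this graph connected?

Step 1: Build adjacency list from edges:
  1: 3, 6, 7, 8
  2: 3, 4, 7
  3: 1, 2, 5, 6
  4: 2
  5: 3
  6: 1, 3, 8
  7: 1, 2, 8
  8: 1, 6, 7

Step 2: Run BFS/DFS from vertex 1:
  Visited: {1, 3, 6, 7, 8, 2, 5, 4}
  Reached 8 of 8 vertices

Step 3: All 8 vertices reached from vertex 1, so the graph is connected.
Answer: Yes, the graph is connected.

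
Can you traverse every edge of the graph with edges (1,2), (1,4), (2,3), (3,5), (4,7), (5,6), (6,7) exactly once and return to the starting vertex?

Step 1: Find the degree of each vertex:
  deg(1) = 2
  deg(2) = 2
  deg(3) = 2
  deg(4) = 2
  deg(5) = 2
  deg(6) = 2
  deg(7) = 2

Step 2: Count vertices with odd degree:
  All vertices have even degree (0 odd-degree vertices)

Step 3: Apply Euler's theorem:
  - Eulerian circuit exists iff graph is connected and all vertices have even degree
  - Eulerian path exists iff graph is connected and has 0 or 2 odd-degree vertices

Graph is connected with 0 odd-degree vertices.
Both Eulerian circuit and Eulerian path exist.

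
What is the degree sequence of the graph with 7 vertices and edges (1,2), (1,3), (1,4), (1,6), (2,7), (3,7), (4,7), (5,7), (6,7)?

Step 1: Count edges incident to each vertex:
  deg(1) = 4 (neighbors: 2, 3, 4, 6)
  deg(2) = 2 (neighbors: 1, 7)
  deg(3) = 2 (neighbors: 1, 7)
  deg(4) = 2 (neighbors: 1, 7)
  deg(5) = 1 (neighbors: 7)
  deg(6) = 2 (neighbors: 1, 7)
  deg(7) = 5 (neighbors: 2, 3, 4, 5, 6)

Step 2: Sort degrees in non-increasing order:
  Degrees: [4, 2, 2, 2, 1, 2, 5] -> sorted: [5, 4, 2, 2, 2, 2, 1]

Degree sequence: [5, 4, 2, 2, 2, 2, 1]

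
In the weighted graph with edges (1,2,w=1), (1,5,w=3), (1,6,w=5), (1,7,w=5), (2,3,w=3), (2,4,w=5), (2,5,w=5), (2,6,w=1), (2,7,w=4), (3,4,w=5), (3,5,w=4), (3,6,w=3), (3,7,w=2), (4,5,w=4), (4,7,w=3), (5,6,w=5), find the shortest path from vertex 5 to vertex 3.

Step 1: Build adjacency list with weights:
  1: 2(w=1), 5(w=3), 6(w=5), 7(w=5)
  2: 1(w=1), 3(w=3), 4(w=5), 5(w=5), 6(w=1), 7(w=4)
  3: 2(w=3), 4(w=5), 5(w=4), 6(w=3), 7(w=2)
  4: 2(w=5), 3(w=5), 5(w=4), 7(w=3)
  5: 1(w=3), 2(w=5), 3(w=4), 4(w=4), 6(w=5)
  6: 1(w=5), 2(w=1), 3(w=3), 5(w=5)
  7: 1(w=5), 2(w=4), 3(w=2), 4(w=3)

Step 2: Apply Dijkstra's algorithm from vertex 5:
  Visit vertex 5 (distance=0)
    Update dist[1] = 3
    Update dist[2] = 5
    Update dist[3] = 4
    Update dist[4] = 4
    Update dist[6] = 5
  Visit vertex 1 (distance=3)
    Update dist[2] = 4
    Update dist[7] = 8
  Visit vertex 2 (distance=4)
  Visit vertex 3 (distance=4)
    Update dist[7] = 6

Step 3: Shortest path: 5 -> 3
Total weight: 4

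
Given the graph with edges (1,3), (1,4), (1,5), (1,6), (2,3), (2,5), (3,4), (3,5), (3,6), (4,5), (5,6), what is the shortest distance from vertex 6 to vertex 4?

Step 1: Build adjacency list:
  1: 3, 4, 5, 6
  2: 3, 5
  3: 1, 2, 4, 5, 6
  4: 1, 3, 5
  5: 1, 2, 3, 4, 6
  6: 1, 3, 5

Step 2: BFS from vertex 6 to find shortest path to 4:
  vertex 1 reached at distance 1
  vertex 3 reached at distance 1
  vertex 5 reached at distance 1
  vertex 4 reached at distance 2

Step 3: Shortest path: 6 -> 1 -> 4
Path length: 2 edges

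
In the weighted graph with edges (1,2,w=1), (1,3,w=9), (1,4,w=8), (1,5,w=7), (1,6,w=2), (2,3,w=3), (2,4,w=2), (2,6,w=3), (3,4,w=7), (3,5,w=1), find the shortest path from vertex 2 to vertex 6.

Step 1: Build adjacency list with weights:
  1: 2(w=1), 3(w=9), 4(w=8), 5(w=7), 6(w=2)
  2: 1(w=1), 3(w=3), 4(w=2), 6(w=3)
  3: 1(w=9), 2(w=3), 4(w=7), 5(w=1)
  4: 1(w=8), 2(w=2), 3(w=7)
  5: 1(w=7), 3(w=1)
  6: 1(w=2), 2(w=3)

Step 2: Apply Dijkstra's algorithm from vertex 2:
  Visit vertex 2 (distance=0)
    Update dist[1] = 1
    Update dist[3] = 3
    Update dist[4] = 2
    Update dist[6] = 3
  Visit vertex 1 (distance=1)
    Update dist[5] = 8
  Visit vertex 4 (distance=2)
  Visit vertex 3 (distance=3)
    Update dist[5] = 4
  Visit vertex 6 (distance=3)

Step 3: Shortest path: 2 -> 6
Total weight: 3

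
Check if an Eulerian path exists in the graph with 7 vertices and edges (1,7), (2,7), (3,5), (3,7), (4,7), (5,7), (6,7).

Step 1: Find the degree of each vertex:
  deg(1) = 1
  deg(2) = 1
  deg(3) = 2
  deg(4) = 1
  deg(5) = 2
  deg(6) = 1
  deg(7) = 6

Step 2: Count vertices with odd degree:
  Odd-degree vertices: 1, 2, 4, 6 (4 total)

Step 3: Apply Euler's theorem:
  - Eulerian circuit exists iff graph is connected and all vertices have even degree
  - Eulerian path exists iff graph is connected and has 0 or 2 odd-degree vertices

Graph has 4 odd-degree vertices (need 0 or 2).
Neither Eulerian path nor Eulerian circuit exists.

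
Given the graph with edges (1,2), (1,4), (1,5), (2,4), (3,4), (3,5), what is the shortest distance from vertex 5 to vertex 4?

Step 1: Build adjacency list:
  1: 2, 4, 5
  2: 1, 4
  3: 4, 5
  4: 1, 2, 3
  5: 1, 3

Step 2: BFS from vertex 5 to find shortest path to 4:
  vertex 1 reached at distance 1
  vertex 3 reached at distance 1
  vertex 2 reached at distance 2
  vertex 4 reached at distance 2

Step 3: Shortest path: 5 -> 3 -> 4
Path length: 2 edges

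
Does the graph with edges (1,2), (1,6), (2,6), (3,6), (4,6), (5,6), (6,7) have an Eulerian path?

Step 1: Find the degree of each vertex:
  deg(1) = 2
  deg(2) = 2
  deg(3) = 1
  deg(4) = 1
  deg(5) = 1
  deg(6) = 6
  deg(7) = 1

Step 2: Count vertices with odd degree:
  Odd-degree vertices: 3, 4, 5, 7 (4 total)

Step 3: Apply Euler's theorem:
  - Eulerian circuit exists iff graph is connected and all vertices have even degree
  - Eulerian path exists iff graph is connected and has 0 or 2 odd-degree vertices

Graph has 4 odd-degree vertices (need 0 or 2).
Neither Eulerian path nor Eulerian circuit exists.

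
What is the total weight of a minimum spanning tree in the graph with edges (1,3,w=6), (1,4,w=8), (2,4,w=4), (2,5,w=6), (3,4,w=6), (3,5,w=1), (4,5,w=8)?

Apply Kruskal's algorithm (sort edges by weight, add if no cycle):

Sorted edges by weight:
  (3,5) w=1
  (2,4) w=4
  (1,3) w=6
  (2,5) w=6
  (3,4) w=6
  (1,4) w=8
  (4,5) w=8

Add edge (3,5) w=1 -- no cycle. Running total: 1
Add edge (2,4) w=4 -- no cycle. Running total: 5
Add edge (1,3) w=6 -- no cycle. Running total: 11
Add edge (2,5) w=6 -- no cycle. Running total: 17

MST edges: (3,5,w=1), (2,4,w=4), (1,3,w=6), (2,5,w=6)
Total MST weight: 1 + 4 + 6 + 6 = 17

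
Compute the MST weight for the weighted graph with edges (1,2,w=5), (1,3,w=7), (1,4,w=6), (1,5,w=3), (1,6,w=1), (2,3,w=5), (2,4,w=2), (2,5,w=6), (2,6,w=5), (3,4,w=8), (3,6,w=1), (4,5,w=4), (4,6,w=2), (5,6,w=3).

Apply Kruskal's algorithm (sort edges by weight, add if no cycle):

Sorted edges by weight:
  (1,6) w=1
  (3,6) w=1
  (2,4) w=2
  (4,6) w=2
  (1,5) w=3
  (5,6) w=3
  (4,5) w=4
  (1,2) w=5
  (2,3) w=5
  (2,6) w=5
  (1,4) w=6
  (2,5) w=6
  (1,3) w=7
  (3,4) w=8

Add edge (1,6) w=1 -- no cycle. Running total: 1
Add edge (3,6) w=1 -- no cycle. Running total: 2
Add edge (2,4) w=2 -- no cycle. Running total: 4
Add edge (4,6) w=2 -- no cycle. Running total: 6
Add edge (1,5) w=3 -- no cycle. Running total: 9

MST edges: (1,6,w=1), (3,6,w=1), (2,4,w=2), (4,6,w=2), (1,5,w=3)
Total MST weight: 1 + 1 + 2 + 2 + 3 = 9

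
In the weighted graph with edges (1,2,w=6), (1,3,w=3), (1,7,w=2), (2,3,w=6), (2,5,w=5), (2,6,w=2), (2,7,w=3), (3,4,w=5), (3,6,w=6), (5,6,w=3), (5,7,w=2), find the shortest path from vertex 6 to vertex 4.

Step 1: Build adjacency list with weights:
  1: 2(w=6), 3(w=3), 7(w=2)
  2: 1(w=6), 3(w=6), 5(w=5), 6(w=2), 7(w=3)
  3: 1(w=3), 2(w=6), 4(w=5), 6(w=6)
  4: 3(w=5)
  5: 2(w=5), 6(w=3), 7(w=2)
  6: 2(w=2), 3(w=6), 5(w=3)
  7: 1(w=2), 2(w=3), 5(w=2)

Step 2: Apply Dijkstra's algorithm from vertex 6:
  Visit vertex 6 (distance=0)
    Update dist[2] = 2
    Update dist[3] = 6
    Update dist[5] = 3
  Visit vertex 2 (distance=2)
    Update dist[1] = 8
    Update dist[7] = 5
  Visit vertex 5 (distance=3)
  Visit vertex 7 (distance=5)
    Update dist[1] = 7
  Visit vertex 3 (distance=6)
    Update dist[4] = 11
  Visit vertex 1 (distance=7)
  Visit vertex 4 (distance=11)

Step 3: Shortest path: 6 -> 3 -> 4
Total weight: 6 + 5 = 11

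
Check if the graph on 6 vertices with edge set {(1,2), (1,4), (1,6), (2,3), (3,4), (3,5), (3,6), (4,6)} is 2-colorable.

Step 1: Attempt 2-coloring using BFS:
  Start at vertex 1, assign color 0
  Color vertex 2 with color 1 (neighbor of 1)
  Color vertex 4 with color 1 (neighbor of 1)
  Color vertex 6 with color 1 (neighbor of 1)
  Color vertex 3 with color 0 (neighbor of 2)

Step 2: Conflict found! Vertices 4 and 6 are adjacent but have the same color.
This means the graph contains an odd cycle.

The graph is NOT bipartite.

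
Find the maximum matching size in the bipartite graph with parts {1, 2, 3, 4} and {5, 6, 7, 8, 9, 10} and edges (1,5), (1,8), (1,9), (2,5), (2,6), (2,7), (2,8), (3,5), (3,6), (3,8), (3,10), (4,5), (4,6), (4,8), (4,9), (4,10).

Step 1: List the neighbors of each left vertex:
  1: 5, 8, 9
  2: 5, 6, 7, 8
  3: 5, 6, 8, 10
  4: 5, 6, 8, 9, 10

Step 2: Greedily match left vertices, then look for augmenting paths:
  Match 1 -- 5
  Match 2 -- 6
  Match 3 -- 8
  Match 4 -- 9
  No augmenting path remains.

Step 3: Verify this is maximum:
  Matching size 4 = min(|L|, |R|) = min(4, 6), which is an upper bound, so this matching is maximum.

Maximum matching: {(1,5), (2,6), (3,8), (4,9)}
Size: 4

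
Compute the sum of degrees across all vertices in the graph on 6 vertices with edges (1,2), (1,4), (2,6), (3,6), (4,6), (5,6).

Step 1: Count edges incident to each vertex:
  deg(1) = 2 (neighbors: 2, 4)
  deg(2) = 2 (neighbors: 1, 6)
  deg(3) = 1 (neighbors: 6)
  deg(4) = 2 (neighbors: 1, 6)
  deg(5) = 1 (neighbors: 6)
  deg(6) = 4 (neighbors: 2, 3, 4, 5)

Step 2: Sum all degrees:
  2 + 2 + 1 + 2 + 1 + 4 = 12

Verification: sum of degrees = 2 * |E| = 2 * 6 = 12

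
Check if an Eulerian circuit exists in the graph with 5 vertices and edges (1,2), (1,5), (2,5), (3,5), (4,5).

Step 1: Find the degree of each vertex:
  deg(1) = 2
  deg(2) = 2
  deg(3) = 1
  deg(4) = 1
  deg(5) = 4

Step 2: Count vertices with odd degree:
  Odd-degree vertices: 3, 4 (2 total)

Step 3: Apply Euler's theorem:
  - Eulerian circuit exists iff graph is connected and all vertices have even degree
  - Eulerian path exists iff graph is connected and has 0 or 2 odd-degree vertices

Graph is connected with exactly 2 odd-degree vertices (3, 4).
Eulerian path exists (starting and ending at the odd-degree vertices), but no Eulerian circuit.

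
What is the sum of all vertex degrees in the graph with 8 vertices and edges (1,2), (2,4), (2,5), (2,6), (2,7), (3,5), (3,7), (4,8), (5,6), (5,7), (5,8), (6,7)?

Step 1: Count edges incident to each vertex:
  deg(1) = 1 (neighbors: 2)
  deg(2) = 5 (neighbors: 1, 4, 5, 6, 7)
  deg(3) = 2 (neighbors: 5, 7)
  deg(4) = 2 (neighbors: 2, 8)
  deg(5) = 5 (neighbors: 2, 3, 6, 7, 8)
  deg(6) = 3 (neighbors: 2, 5, 7)
  deg(7) = 4 (neighbors: 2, 3, 5, 6)
  deg(8) = 2 (neighbors: 4, 5)

Step 2: Sum all degrees:
  1 + 5 + 2 + 2 + 5 + 3 + 4 + 2 = 24

Verification: sum of degrees = 2 * |E| = 2 * 12 = 24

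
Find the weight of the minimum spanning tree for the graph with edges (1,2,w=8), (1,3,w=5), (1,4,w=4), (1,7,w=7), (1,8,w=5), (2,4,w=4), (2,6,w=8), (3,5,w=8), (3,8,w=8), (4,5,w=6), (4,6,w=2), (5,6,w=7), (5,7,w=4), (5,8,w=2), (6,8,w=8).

Apply Kruskal's algorithm (sort edges by weight, add if no cycle):

Sorted edges by weight:
  (4,6) w=2
  (5,8) w=2
  (1,4) w=4
  (2,4) w=4
  (5,7) w=4
  (1,3) w=5
  (1,8) w=5
  (4,5) w=6
  (1,7) w=7
  (5,6) w=7
  (1,2) w=8
  (2,6) w=8
  (3,5) w=8
  (3,8) w=8
  (6,8) w=8

Add edge (4,6) w=2 -- no cycle. Running total: 2
Add edge (5,8) w=2 -- no cycle. Running total: 4
Add edge (1,4) w=4 -- no cycle. Running total: 8
Add edge (2,4) w=4 -- no cycle. Running total: 12
Add edge (5,7) w=4 -- no cycle. Running total: 16
Add edge (1,3) w=5 -- no cycle. Running total: 21
Add edge (1,8) w=5 -- no cycle. Running total: 26

MST edges: (4,6,w=2), (5,8,w=2), (1,4,w=4), (2,4,w=4), (5,7,w=4), (1,3,w=5), (1,8,w=5)
Total MST weight: 2 + 2 + 4 + 4 + 4 + 5 + 5 = 26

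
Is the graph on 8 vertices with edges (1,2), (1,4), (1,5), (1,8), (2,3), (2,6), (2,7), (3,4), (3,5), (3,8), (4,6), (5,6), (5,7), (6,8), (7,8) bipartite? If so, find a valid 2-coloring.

Step 1: Attempt 2-coloring using BFS:
  Start at vertex 1, assign color 0
  Color vertex 2 with color 1 (neighbor of 1)
  Color vertex 4 with color 1 (neighbor of 1)
  Color vertex 5 with color 1 (neighbor of 1)
  Color vertex 8 with color 1 (neighbor of 1)
  Color vertex 3 with color 0 (neighbor of 2)
  Color vertex 6 with color 0 (neighbor of 2)
  Color vertex 7 with color 0 (neighbor of 2)

Step 2: 2-coloring succeeded. No conflicts found.
  Set A (color 0): {1, 3, 6, 7}
  Set B (color 1): {2, 4, 5, 8}

The graph is bipartite with partition {1, 3, 6, 7}, {2, 4, 5, 8}.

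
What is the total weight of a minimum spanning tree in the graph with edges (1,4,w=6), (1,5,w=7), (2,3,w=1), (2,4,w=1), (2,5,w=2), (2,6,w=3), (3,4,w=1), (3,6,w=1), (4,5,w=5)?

Apply Kruskal's algorithm (sort edges by weight, add if no cycle):

Sorted edges by weight:
  (2,3) w=1
  (2,4) w=1
  (3,6) w=1
  (3,4) w=1
  (2,5) w=2
  (2,6) w=3
  (4,5) w=5
  (1,4) w=6
  (1,5) w=7

Add edge (2,3) w=1 -- no cycle. Running total: 1
Add edge (2,4) w=1 -- no cycle. Running total: 2
Add edge (3,6) w=1 -- no cycle. Running total: 3
Skip edge (3,4) w=1 -- would create cycle
Add edge (2,5) w=2 -- no cycle. Running total: 5
Skip edge (2,6) w=3 -- would create cycle
Skip edge (4,5) w=5 -- would create cycle
Add edge (1,4) w=6 -- no cycle. Running total: 11

MST edges: (2,3,w=1), (2,4,w=1), (3,6,w=1), (2,5,w=2), (1,4,w=6)
Total MST weight: 1 + 1 + 1 + 2 + 6 = 11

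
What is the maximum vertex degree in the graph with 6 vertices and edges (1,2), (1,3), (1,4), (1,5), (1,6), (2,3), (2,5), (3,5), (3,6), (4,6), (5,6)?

Step 1: Count edges incident to each vertex:
  deg(1) = 5 (neighbors: 2, 3, 4, 5, 6)
  deg(2) = 3 (neighbors: 1, 3, 5)
  deg(3) = 4 (neighbors: 1, 2, 5, 6)
  deg(4) = 2 (neighbors: 1, 6)
  deg(5) = 4 (neighbors: 1, 2, 3, 6)
  deg(6) = 4 (neighbors: 1, 3, 4, 5)

Step 2: Find maximum:
  max(5, 3, 4, 2, 4, 4) = 5 (vertex 1)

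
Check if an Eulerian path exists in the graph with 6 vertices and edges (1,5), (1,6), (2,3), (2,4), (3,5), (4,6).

Step 1: Find the degree of each vertex:
  deg(1) = 2
  deg(2) = 2
  deg(3) = 2
  deg(4) = 2
  deg(5) = 2
  deg(6) = 2

Step 2: Count vertices with odd degree:
  All vertices have even degree (0 odd-degree vertices)

Step 3: Apply Euler's theorem:
  - Eulerian circuit exists iff graph is connected and all vertices have even degree
  - Eulerian path exists iff graph is connected and has 0 or 2 odd-degree vertices

Graph is connected with 0 odd-degree vertices.
Both Eulerian circuit and Eulerian path exist.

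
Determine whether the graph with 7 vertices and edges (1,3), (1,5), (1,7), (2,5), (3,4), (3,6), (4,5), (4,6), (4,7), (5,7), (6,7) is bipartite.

Step 1: Attempt 2-coloring using BFS:
  Start at vertex 1, assign color 0
  Color vertex 3 with color 1 (neighbor of 1)
  Color vertex 5 with color 1 (neighbor of 1)
  Color vertex 7 with color 1 (neighbor of 1)
  Color vertex 4 with color 0 (neighbor of 3)
  Color vertex 6 with color 0 (neighbor of 3)
  Color vertex 2 with color 0 (neighbor of 5)

Step 2: Conflict found! Vertices 5 and 7 are adjacent but have the same color.
This means the graph contains an odd cycle.

The graph is NOT bipartite.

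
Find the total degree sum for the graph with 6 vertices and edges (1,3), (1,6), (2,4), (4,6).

Step 1: Count edges incident to each vertex:
  deg(1) = 2 (neighbors: 3, 6)
  deg(2) = 1 (neighbors: 4)
  deg(3) = 1 (neighbors: 1)
  deg(4) = 2 (neighbors: 2, 6)
  deg(5) = 0 (neighbors: none)
  deg(6) = 2 (neighbors: 1, 4)

Step 2: Sum all degrees:
  2 + 1 + 1 + 2 + 0 + 2 = 8

Verification: sum of degrees = 2 * |E| = 2 * 4 = 8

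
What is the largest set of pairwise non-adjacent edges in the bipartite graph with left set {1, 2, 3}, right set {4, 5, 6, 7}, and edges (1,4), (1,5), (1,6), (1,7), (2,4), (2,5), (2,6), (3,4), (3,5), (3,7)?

Step 1: List the neighbors of each left vertex:
  1: 4, 5, 6, 7
  2: 4, 5, 6
  3: 4, 5, 7

Step 2: Greedily match left vertices, then look for augmenting paths:
  Match 1 -- 4
  Match 2 -- 5
  Match 3 -- 7
  No augmenting path remains.

Step 3: Verify this is maximum:
  Matching size 3 = min(|L|, |R|) = min(3, 4), which is an upper bound, so this matching is maximum.

Maximum matching: {(1,4), (2,5), (3,7)}
Size: 3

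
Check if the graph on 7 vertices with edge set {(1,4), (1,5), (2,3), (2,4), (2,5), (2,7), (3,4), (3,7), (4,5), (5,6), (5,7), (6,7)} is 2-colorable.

Step 1: Attempt 2-coloring using BFS:
  Start at vertex 1, assign color 0
  Color vertex 4 with color 1 (neighbor of 1)
  Color vertex 5 with color 1 (neighbor of 1)
  Color vertex 2 with color 0 (neighbor of 4)
  Color vertex 3 with color 0 (neighbor of 4)

Step 2: Conflict found! Vertices 4 and 5 are adjacent but have the same color.
This means the graph contains an odd cycle.

The graph is NOT bipartite.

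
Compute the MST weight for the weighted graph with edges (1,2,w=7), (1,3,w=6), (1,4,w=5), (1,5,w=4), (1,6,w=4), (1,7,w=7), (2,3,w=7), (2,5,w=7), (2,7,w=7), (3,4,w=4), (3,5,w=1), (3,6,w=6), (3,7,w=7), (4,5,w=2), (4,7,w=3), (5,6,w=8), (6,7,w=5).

Apply Kruskal's algorithm (sort edges by weight, add if no cycle):

Sorted edges by weight:
  (3,5) w=1
  (4,5) w=2
  (4,7) w=3
  (1,6) w=4
  (1,5) w=4
  (3,4) w=4
  (1,4) w=5
  (6,7) w=5
  (1,3) w=6
  (3,6) w=6
  (1,7) w=7
  (1,2) w=7
  (2,7) w=7
  (2,3) w=7
  (2,5) w=7
  (3,7) w=7
  (5,6) w=8

Add edge (3,5) w=1 -- no cycle. Running total: 1
Add edge (4,5) w=2 -- no cycle. Running total: 3
Add edge (4,7) w=3 -- no cycle. Running total: 6
Add edge (1,6) w=4 -- no cycle. Running total: 10
Add edge (1,5) w=4 -- no cycle. Running total: 14
Skip edge (3,4) w=4 -- would create cycle
Skip edge (1,4) w=5 -- would create cycle
Skip edge (6,7) w=5 -- would create cycle
Skip edge (1,3) w=6 -- would create cycle
Skip edge (3,6) w=6 -- would create cycle
Skip edge (1,7) w=7 -- would create cycle
Add edge (1,2) w=7 -- no cycle. Running total: 21

MST edges: (3,5,w=1), (4,5,w=2), (4,7,w=3), (1,6,w=4), (1,5,w=4), (1,2,w=7)
Total MST weight: 1 + 2 + 3 + 4 + 4 + 7 = 21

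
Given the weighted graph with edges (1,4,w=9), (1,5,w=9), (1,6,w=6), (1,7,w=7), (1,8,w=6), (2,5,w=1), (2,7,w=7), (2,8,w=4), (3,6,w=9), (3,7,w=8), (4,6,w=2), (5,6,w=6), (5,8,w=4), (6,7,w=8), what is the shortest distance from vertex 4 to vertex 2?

Step 1: Build adjacency list with weights:
  1: 4(w=9), 5(w=9), 6(w=6), 7(w=7), 8(w=6)
  2: 5(w=1), 7(w=7), 8(w=4)
  3: 6(w=9), 7(w=8)
  4: 1(w=9), 6(w=2)
  5: 1(w=9), 2(w=1), 6(w=6), 8(w=4)
  6: 1(w=6), 3(w=9), 4(w=2), 5(w=6), 7(w=8)
  7: 1(w=7), 2(w=7), 3(w=8), 6(w=8)
  8: 1(w=6), 2(w=4), 5(w=4)

Step 2: Apply Dijkstra's algorithm from vertex 4:
  Visit vertex 4 (distance=0)
    Update dist[1] = 9
    Update dist[6] = 2
  Visit vertex 6 (distance=2)
    Update dist[1] = 8
    Update dist[3] = 11
    Update dist[5] = 8
    Update dist[7] = 10
  Visit vertex 1 (distance=8)
    Update dist[8] = 14
  Visit vertex 5 (distance=8)
    Update dist[2] = 9
    Update dist[8] = 12
  Visit vertex 2 (distance=9)

Step 3: Shortest path: 4 -> 6 -> 5 -> 2
Total weight: 2 + 6 + 1 = 9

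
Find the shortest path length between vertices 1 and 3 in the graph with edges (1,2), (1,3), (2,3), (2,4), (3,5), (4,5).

Step 1: Build adjacency list:
  1: 2, 3
  2: 1, 3, 4
  3: 1, 2, 5
  4: 2, 5
  5: 3, 4

Step 2: BFS from vertex 1 to find shortest path to 3:
  vertex 2 reached at distance 1
  vertex 3 reached at distance 1

Step 3: Shortest path: 1 -> 3
Path length: 1 edge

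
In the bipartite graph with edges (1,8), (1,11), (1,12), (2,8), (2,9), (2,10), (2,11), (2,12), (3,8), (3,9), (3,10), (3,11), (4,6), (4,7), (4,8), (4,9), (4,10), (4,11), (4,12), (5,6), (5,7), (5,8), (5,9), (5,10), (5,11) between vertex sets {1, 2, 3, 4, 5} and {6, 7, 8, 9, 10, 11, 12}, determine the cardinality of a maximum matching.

Step 1: List the neighbors of each left vertex:
  1: 8, 11, 12
  2: 8, 9, 10, 11, 12
  3: 8, 9, 10, 11
  4: 6, 7, 8, 9, 10, 11, 12
  5: 6, 7, 8, 9, 10, 11

Step 2: Greedily match left vertices, then look for augmenting paths:
  Match 1 -- 8
  Match 2 -- 9
  Match 3 -- 10
  Match 4 -- 6
  Match 5 -- 7
  No augmenting path remains.

Step 3: Verify this is maximum:
  Matching size 5 = min(|L|, |R|) = min(5, 7), which is an upper bound, so this matching is maximum.

Maximum matching: {(1,8), (2,9), (3,10), (4,6), (5,7)}
Size: 5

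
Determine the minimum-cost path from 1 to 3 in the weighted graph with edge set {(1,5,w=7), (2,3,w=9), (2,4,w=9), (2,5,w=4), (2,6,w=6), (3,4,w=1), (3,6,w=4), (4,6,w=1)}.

Step 1: Build adjacency list with weights:
  1: 5(w=7)
  2: 3(w=9), 4(w=9), 5(w=4), 6(w=6)
  3: 2(w=9), 4(w=1), 6(w=4)
  4: 2(w=9), 3(w=1), 6(w=1)
  5: 1(w=7), 2(w=4)
  6: 2(w=6), 3(w=4), 4(w=1)

Step 2: Apply Dijkstra's algorithm from vertex 1:
  Visit vertex 1 (distance=0)
    Update dist[5] = 7
  Visit vertex 5 (distance=7)
    Update dist[2] = 11
  Visit vertex 2 (distance=11)
    Update dist[3] = 20
    Update dist[4] = 20
    Update dist[6] = 17
  Visit vertex 6 (distance=17)
    Update dist[4] = 18
  Visit vertex 4 (distance=18)
    Update dist[3] = 19
  Visit vertex 3 (distance=19)

Step 3: Shortest path: 1 -> 5 -> 2 -> 6 -> 4 -> 3
Total weight: 7 + 4 + 6 + 1 + 1 = 19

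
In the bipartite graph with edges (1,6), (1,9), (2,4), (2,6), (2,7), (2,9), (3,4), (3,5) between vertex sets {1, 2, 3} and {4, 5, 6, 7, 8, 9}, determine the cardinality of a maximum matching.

Step 1: List the neighbors of each left vertex:
  1: 6, 9
  2: 4, 6, 7, 9
  3: 4, 5

Step 2: Greedily match left vertices, then look for augmenting paths:
  Match 1 -- 6
  Match 2 -- 4
  Match 3 -- 5
  No augmenting path remains.

Step 3: Verify this is maximum:
  Matching size 3 = min(|L|, |R|) = min(3, 6), which is an upper bound, so this matching is maximum.

Maximum matching: {(1,6), (2,4), (3,5)}
Size: 3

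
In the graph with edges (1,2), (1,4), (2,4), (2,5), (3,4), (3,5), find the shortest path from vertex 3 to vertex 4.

Step 1: Build adjacency list:
  1: 2, 4
  2: 1, 4, 5
  3: 4, 5
  4: 1, 2, 3
  5: 2, 3

Step 2: BFS from vertex 3 to find shortest path to 4:
  vertex 4 reached at distance 1

Step 3: Shortest path: 3 -> 4
Path length: 1 edge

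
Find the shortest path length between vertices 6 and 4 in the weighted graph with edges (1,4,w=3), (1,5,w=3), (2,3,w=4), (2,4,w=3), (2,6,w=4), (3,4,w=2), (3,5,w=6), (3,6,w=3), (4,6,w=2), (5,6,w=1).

Step 1: Build adjacency list with weights:
  1: 4(w=3), 5(w=3)
  2: 3(w=4), 4(w=3), 6(w=4)
  3: 2(w=4), 4(w=2), 5(w=6), 6(w=3)
  4: 1(w=3), 2(w=3), 3(w=2), 6(w=2)
  5: 1(w=3), 3(w=6), 6(w=1)
  6: 2(w=4), 3(w=3), 4(w=2), 5(w=1)

Step 2: Apply Dijkstra's algorithm from vertex 6:
  Visit vertex 6 (distance=0)
    Update dist[2] = 4
    Update dist[3] = 3
    Update dist[4] = 2
    Update dist[5] = 1
  Visit vertex 5 (distance=1)
    Update dist[1] = 4
  Visit vertex 4 (distance=2)

Step 3: Shortest path: 6 -> 4
Total weight: 2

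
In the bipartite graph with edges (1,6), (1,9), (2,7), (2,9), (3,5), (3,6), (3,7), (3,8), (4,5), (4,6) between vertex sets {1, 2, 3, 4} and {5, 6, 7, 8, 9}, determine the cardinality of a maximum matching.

Step 1: List the neighbors of each left vertex:
  1: 6, 9
  2: 7, 9
  3: 5, 6, 7, 8
  4: 5, 6

Step 2: Greedily match left vertices, then look for augmenting paths:
  Match 1 -- 6
  Match 2 -- 7
  Match 3 -- 8
  Match 4 -- 5
  No augmenting path remains.

Step 3: Verify this is maximum:
  Matching size 4 = min(|L|, |R|) = min(4, 5), which is an upper bound, so this matching is maximum.

Maximum matching: {(1,6), (2,7), (3,8), (4,5)}
Size: 4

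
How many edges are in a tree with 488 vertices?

A tree on n vertices always has exactly n - 1 edges.
For n = 488: edges = 488 - 1 = 487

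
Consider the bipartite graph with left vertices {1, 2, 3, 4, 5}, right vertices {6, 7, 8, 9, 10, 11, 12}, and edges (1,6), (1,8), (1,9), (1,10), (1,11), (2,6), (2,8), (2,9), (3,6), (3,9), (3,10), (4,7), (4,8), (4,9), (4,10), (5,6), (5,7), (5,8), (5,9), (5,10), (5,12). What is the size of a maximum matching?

Step 1: List the neighbors of each left vertex:
  1: 6, 8, 9, 10, 11
  2: 6, 8, 9
  3: 6, 9, 10
  4: 7, 8, 9, 10
  5: 6, 7, 8, 9, 10, 12

Step 2: Greedily match left vertices, then look for augmenting paths:
  Match 1 -- 6
  Match 2 -- 8
  Match 3 -- 9
  Match 4 -- 7
  Match 5 -- 10
  No augmenting path remains.

Step 3: Verify this is maximum:
  Matching size 5 = min(|L|, |R|) = min(5, 7), which is an upper bound, so this matching is maximum.

Maximum matching: {(1,6), (2,8), (3,9), (4,7), (5,10)}
Size: 5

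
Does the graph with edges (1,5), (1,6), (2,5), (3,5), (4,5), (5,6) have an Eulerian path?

Step 1: Find the degree of each vertex:
  deg(1) = 2
  deg(2) = 1
  deg(3) = 1
  deg(4) = 1
  deg(5) = 5
  deg(6) = 2

Step 2: Count vertices with odd degree:
  Odd-degree vertices: 2, 3, 4, 5 (4 total)

Step 3: Apply Euler's theorem:
  - Eulerian circuit exists iff graph is connected and all vertices have even degree
  - Eulerian path exists iff graph is connected and has 0 or 2 odd-degree vertices

Graph has 4 odd-degree vertices (need 0 or 2).
Neither Eulerian path nor Eulerian circuit exists.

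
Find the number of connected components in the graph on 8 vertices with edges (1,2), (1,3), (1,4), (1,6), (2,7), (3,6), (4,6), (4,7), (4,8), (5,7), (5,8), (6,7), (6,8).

Step 1: Build adjacency list from edges:
  1: 2, 3, 4, 6
  2: 1, 7
  3: 1, 6
  4: 1, 6, 7, 8
  5: 7, 8
  6: 1, 3, 4, 7, 8
  7: 2, 4, 5, 6
  8: 4, 5, 6

Step 2: Run BFS/DFS from vertex 1:
  Visited: {1, 2, 3, 4, 6, 7, 8, 5}
  Reached 8 of 8 vertices

Step 3: All 8 vertices reached from vertex 1, so the graph is connected.
Number of connected components: 1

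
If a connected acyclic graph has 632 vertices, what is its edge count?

A tree on n vertices always has exactly n - 1 edges.
For n = 632: edges = 632 - 1 = 631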